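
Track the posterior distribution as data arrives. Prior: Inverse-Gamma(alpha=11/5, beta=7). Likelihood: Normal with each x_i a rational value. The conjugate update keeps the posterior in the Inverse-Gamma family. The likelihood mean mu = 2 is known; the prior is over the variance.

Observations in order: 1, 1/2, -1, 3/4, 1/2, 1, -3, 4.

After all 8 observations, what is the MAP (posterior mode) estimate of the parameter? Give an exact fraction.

4805/1152

obs 1: x=1 → posterior Inverse-Gamma(27/10, 15/2)
obs 2: x=1/2 → posterior Inverse-Gamma(16/5, 69/8)
obs 3: x=-1 → posterior Inverse-Gamma(37/10, 105/8)
obs 4: x=3/4 → posterior Inverse-Gamma(21/5, 445/32)
obs 5: x=1/2 → posterior Inverse-Gamma(47/10, 481/32)
obs 6: x=1 → posterior Inverse-Gamma(26/5, 497/32)
obs 7: x=-3 → posterior Inverse-Gamma(57/10, 897/32)
obs 8: x=4 → posterior Inverse-Gamma(31/5, 961/32)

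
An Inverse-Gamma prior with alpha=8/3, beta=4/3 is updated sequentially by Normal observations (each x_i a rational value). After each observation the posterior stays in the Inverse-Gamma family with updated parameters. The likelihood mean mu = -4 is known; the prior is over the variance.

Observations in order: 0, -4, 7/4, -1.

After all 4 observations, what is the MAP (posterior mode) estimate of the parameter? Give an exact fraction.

2915/544

obs 1: x=0 → posterior Inverse-Gamma(19/6, 28/3)
obs 2: x=-4 → posterior Inverse-Gamma(11/3, 28/3)
obs 3: x=7/4 → posterior Inverse-Gamma(25/6, 2483/96)
obs 4: x=-1 → posterior Inverse-Gamma(14/3, 2915/96)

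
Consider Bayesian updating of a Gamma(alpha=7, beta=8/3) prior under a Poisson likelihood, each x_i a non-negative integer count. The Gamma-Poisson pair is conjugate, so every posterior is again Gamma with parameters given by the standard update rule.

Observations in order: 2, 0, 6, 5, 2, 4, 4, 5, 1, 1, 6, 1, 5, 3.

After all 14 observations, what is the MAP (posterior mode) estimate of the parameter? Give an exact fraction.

153/50

obs 1: x=2 → posterior Gamma(9, 11/3)
obs 2: x=0 → posterior Gamma(9, 14/3)
obs 3: x=6 → posterior Gamma(15, 17/3)
obs 4: x=5 → posterior Gamma(20, 20/3)
obs 5: x=2 → posterior Gamma(22, 23/3)
obs 6: x=4 → posterior Gamma(26, 26/3)
obs 7: x=4 → posterior Gamma(30, 29/3)
obs 8: x=5 → posterior Gamma(35, 32/3)
obs 9: x=1 → posterior Gamma(36, 35/3)
obs 10: x=1 → posterior Gamma(37, 38/3)
obs 11: x=6 → posterior Gamma(43, 41/3)
obs 12: x=1 → posterior Gamma(44, 44/3)
obs 13: x=5 → posterior Gamma(49, 47/3)
obs 14: x=3 → posterior Gamma(52, 50/3)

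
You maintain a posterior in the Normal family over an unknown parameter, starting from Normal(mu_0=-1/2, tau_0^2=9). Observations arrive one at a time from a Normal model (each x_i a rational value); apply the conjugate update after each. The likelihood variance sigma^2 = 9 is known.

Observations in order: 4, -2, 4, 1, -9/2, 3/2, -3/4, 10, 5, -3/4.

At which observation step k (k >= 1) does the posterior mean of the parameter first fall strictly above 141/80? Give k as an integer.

obs 1: x=4 → posterior Normal(7/4, 9/2)
obs 2: x=-2 → posterior Normal(1/2, 3)
obs 3: x=4 → posterior Normal(11/8, 9/4)
obs 4: x=1 → posterior Normal(13/10, 9/5)
obs 5: x=-9/2 → posterior Normal(1/3, 3/2)
obs 6: x=3/2 → posterior Normal(1/2, 9/7)
obs 7: x=-3/4 → posterior Normal(11/32, 9/8)
obs 8: x=10 → posterior Normal(17/12, 1)
obs 9: x=5 → posterior Normal(71/40, 9/10)
obs 10: x=-3/4 → posterior Normal(17/11, 9/11)

k = 9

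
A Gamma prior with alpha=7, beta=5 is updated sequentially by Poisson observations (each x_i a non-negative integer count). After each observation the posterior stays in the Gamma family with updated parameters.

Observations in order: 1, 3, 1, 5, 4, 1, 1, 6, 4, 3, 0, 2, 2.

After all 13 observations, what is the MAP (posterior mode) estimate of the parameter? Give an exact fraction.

13/6

obs 1: x=1 → posterior Gamma(8, 6)
obs 2: x=3 → posterior Gamma(11, 7)
obs 3: x=1 → posterior Gamma(12, 8)
obs 4: x=5 → posterior Gamma(17, 9)
obs 5: x=4 → posterior Gamma(21, 10)
obs 6: x=1 → posterior Gamma(22, 11)
obs 7: x=1 → posterior Gamma(23, 12)
obs 8: x=6 → posterior Gamma(29, 13)
obs 9: x=4 → posterior Gamma(33, 14)
obs 10: x=3 → posterior Gamma(36, 15)
obs 11: x=0 → posterior Gamma(36, 16)
obs 12: x=2 → posterior Gamma(38, 17)
obs 13: x=2 → posterior Gamma(40, 18)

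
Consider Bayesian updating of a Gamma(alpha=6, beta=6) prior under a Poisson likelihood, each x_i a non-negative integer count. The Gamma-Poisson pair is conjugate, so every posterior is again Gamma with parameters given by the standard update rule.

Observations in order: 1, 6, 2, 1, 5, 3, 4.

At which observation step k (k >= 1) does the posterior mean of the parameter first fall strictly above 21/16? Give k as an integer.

k = 2

obs 1: x=1 → posterior Gamma(7, 7)
obs 2: x=6 → posterior Gamma(13, 8)
obs 3: x=2 → posterior Gamma(15, 9)
obs 4: x=1 → posterior Gamma(16, 10)
obs 5: x=5 → posterior Gamma(21, 11)
obs 6: x=3 → posterior Gamma(24, 12)
obs 7: x=4 → posterior Gamma(28, 13)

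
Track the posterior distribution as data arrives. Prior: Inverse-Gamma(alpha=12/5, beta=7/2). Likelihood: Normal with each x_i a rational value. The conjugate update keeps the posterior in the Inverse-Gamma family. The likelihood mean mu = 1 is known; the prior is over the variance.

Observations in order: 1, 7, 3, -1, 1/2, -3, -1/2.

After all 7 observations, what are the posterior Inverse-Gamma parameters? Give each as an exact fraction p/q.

alpha=59/10, beta=139/4

obs 1: x=1 → posterior Inverse-Gamma(29/10, 7/2)
obs 2: x=7 → posterior Inverse-Gamma(17/5, 43/2)
obs 3: x=3 → posterior Inverse-Gamma(39/10, 47/2)
obs 4: x=-1 → posterior Inverse-Gamma(22/5, 51/2)
obs 5: x=1/2 → posterior Inverse-Gamma(49/10, 205/8)
obs 6: x=-3 → posterior Inverse-Gamma(27/5, 269/8)
obs 7: x=-1/2 → posterior Inverse-Gamma(59/10, 139/4)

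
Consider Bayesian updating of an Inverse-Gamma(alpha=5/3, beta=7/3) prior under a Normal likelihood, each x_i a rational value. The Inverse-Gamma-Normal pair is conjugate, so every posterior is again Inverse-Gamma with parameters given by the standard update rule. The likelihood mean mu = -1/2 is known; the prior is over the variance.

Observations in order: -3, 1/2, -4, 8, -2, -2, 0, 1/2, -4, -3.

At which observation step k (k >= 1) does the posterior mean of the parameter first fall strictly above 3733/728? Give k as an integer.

k = 3

obs 1: x=-3 → posterior Inverse-Gamma(13/6, 131/24)
obs 2: x=1/2 → posterior Inverse-Gamma(8/3, 143/24)
obs 3: x=-4 → posterior Inverse-Gamma(19/6, 145/12)
obs 4: x=8 → posterior Inverse-Gamma(11/3, 1157/24)
obs 5: x=-2 → posterior Inverse-Gamma(25/6, 148/3)
obs 6: x=-2 → posterior Inverse-Gamma(14/3, 1211/24)
obs 7: x=0 → posterior Inverse-Gamma(31/6, 607/12)
obs 8: x=1/2 → posterior Inverse-Gamma(17/3, 613/12)
obs 9: x=-4 → posterior Inverse-Gamma(37/6, 1373/24)
obs 10: x=-3 → posterior Inverse-Gamma(20/3, 181/3)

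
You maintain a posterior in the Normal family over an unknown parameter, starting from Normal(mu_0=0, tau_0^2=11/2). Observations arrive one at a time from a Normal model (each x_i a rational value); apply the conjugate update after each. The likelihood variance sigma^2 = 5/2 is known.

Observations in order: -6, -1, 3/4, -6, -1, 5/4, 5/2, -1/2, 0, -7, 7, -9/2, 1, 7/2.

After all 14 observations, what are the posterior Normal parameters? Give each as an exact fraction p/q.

obs 1: x=-6 → posterior Normal(-33/8, 55/32)
obs 2: x=-1 → posterior Normal(-77/27, 55/54)
obs 3: x=3/4 → posterior Normal(-275/152, 55/76)
obs 4: x=-6 → posterior Normal(-11/4, 55/98)
obs 5: x=-1 → posterior Normal(-583/240, 11/24)
obs 6: x=5/4 → posterior Normal(-132/71, 55/142)
obs 7: x=5/2 → posterior Normal(-209/164, 55/164)
obs 8: x=-1/2 → posterior Normal(-110/93, 55/186)
obs 9: x=0 → posterior Normal(-55/52, 55/208)
obs 10: x=-7 → posterior Normal(-187/115, 11/46)
obs 11: x=7 → posterior Normal(-55/63, 55/252)
obs 12: x=-9/2 → posterior Normal(-319/274, 55/274)
obs 13: x=1 → posterior Normal(-297/296, 55/296)
obs 14: x=7/2 → posterior Normal(-110/159, 55/318)

mu_0=-110/159, tau_0^2=55/318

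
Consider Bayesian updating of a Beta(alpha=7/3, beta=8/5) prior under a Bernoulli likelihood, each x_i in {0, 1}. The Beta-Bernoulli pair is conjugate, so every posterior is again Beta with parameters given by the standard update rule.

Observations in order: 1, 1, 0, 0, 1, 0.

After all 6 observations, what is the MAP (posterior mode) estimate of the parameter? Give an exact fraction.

65/119

obs 1: x=1 → posterior Beta(10/3, 8/5)
obs 2: x=1 → posterior Beta(13/3, 8/5)
obs 3: x=0 → posterior Beta(13/3, 13/5)
obs 4: x=0 → posterior Beta(13/3, 18/5)
obs 5: x=1 → posterior Beta(16/3, 18/5)
obs 6: x=0 → posterior Beta(16/3, 23/5)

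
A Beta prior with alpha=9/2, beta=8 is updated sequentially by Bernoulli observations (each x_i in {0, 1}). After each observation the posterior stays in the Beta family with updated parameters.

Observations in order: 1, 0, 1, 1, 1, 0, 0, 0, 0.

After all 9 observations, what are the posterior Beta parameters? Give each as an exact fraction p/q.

obs 1: x=1 → posterior Beta(11/2, 8)
obs 2: x=0 → posterior Beta(11/2, 9)
obs 3: x=1 → posterior Beta(13/2, 9)
obs 4: x=1 → posterior Beta(15/2, 9)
obs 5: x=1 → posterior Beta(17/2, 9)
obs 6: x=0 → posterior Beta(17/2, 10)
obs 7: x=0 → posterior Beta(17/2, 11)
obs 8: x=0 → posterior Beta(17/2, 12)
obs 9: x=0 → posterior Beta(17/2, 13)

alpha=17/2, beta=13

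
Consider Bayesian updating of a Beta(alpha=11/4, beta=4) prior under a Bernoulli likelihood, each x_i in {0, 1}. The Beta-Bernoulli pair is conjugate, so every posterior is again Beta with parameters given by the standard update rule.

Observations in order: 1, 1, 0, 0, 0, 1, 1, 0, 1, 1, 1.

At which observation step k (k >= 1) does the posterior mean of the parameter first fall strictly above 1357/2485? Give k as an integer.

obs 1: x=1 → posterior Beta(15/4, 4)
obs 2: x=1 → posterior Beta(19/4, 4)
obs 3: x=0 → posterior Beta(19/4, 5)
obs 4: x=0 → posterior Beta(19/4, 6)
obs 5: x=0 → posterior Beta(19/4, 7)
obs 6: x=1 → posterior Beta(23/4, 7)
obs 7: x=1 → posterior Beta(27/4, 7)
obs 8: x=0 → posterior Beta(27/4, 8)
obs 9: x=1 → posterior Beta(31/4, 8)
obs 10: x=1 → posterior Beta(35/4, 8)
obs 11: x=1 → posterior Beta(39/4, 8)

k = 11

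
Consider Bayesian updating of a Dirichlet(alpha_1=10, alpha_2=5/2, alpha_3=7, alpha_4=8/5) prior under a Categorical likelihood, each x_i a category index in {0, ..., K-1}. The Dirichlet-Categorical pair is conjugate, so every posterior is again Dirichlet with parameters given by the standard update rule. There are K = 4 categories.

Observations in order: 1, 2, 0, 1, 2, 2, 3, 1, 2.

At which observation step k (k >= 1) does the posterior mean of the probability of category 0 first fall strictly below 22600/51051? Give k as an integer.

k = 2

obs 1: x=1 → posterior Dirichlet(10, 7/2, 7, 8/5)
obs 2: x=2 → posterior Dirichlet(10, 7/2, 8, 8/5)
obs 3: x=0 → posterior Dirichlet(11, 7/2, 8, 8/5)
obs 4: x=1 → posterior Dirichlet(11, 9/2, 8, 8/5)
obs 5: x=2 → posterior Dirichlet(11, 9/2, 9, 8/5)
obs 6: x=2 → posterior Dirichlet(11, 9/2, 10, 8/5)
obs 7: x=3 → posterior Dirichlet(11, 9/2, 10, 13/5)
obs 8: x=1 → posterior Dirichlet(11, 11/2, 10, 13/5)
obs 9: x=2 → posterior Dirichlet(11, 11/2, 11, 13/5)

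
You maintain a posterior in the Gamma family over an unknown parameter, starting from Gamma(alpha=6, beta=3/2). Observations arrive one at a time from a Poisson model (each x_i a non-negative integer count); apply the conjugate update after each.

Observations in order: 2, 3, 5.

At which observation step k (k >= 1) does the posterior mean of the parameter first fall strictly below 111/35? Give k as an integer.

obs 1: x=2 → posterior Gamma(8, 5/2)
obs 2: x=3 → posterior Gamma(11, 7/2)
obs 3: x=5 → posterior Gamma(16, 9/2)

k = 2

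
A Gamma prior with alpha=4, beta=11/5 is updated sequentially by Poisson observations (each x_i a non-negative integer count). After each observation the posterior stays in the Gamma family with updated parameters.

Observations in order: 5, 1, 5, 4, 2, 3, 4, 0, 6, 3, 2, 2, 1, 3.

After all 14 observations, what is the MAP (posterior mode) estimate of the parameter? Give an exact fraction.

220/81

obs 1: x=5 → posterior Gamma(9, 16/5)
obs 2: x=1 → posterior Gamma(10, 21/5)
obs 3: x=5 → posterior Gamma(15, 26/5)
obs 4: x=4 → posterior Gamma(19, 31/5)
obs 5: x=2 → posterior Gamma(21, 36/5)
obs 6: x=3 → posterior Gamma(24, 41/5)
obs 7: x=4 → posterior Gamma(28, 46/5)
obs 8: x=0 → posterior Gamma(28, 51/5)
obs 9: x=6 → posterior Gamma(34, 56/5)
obs 10: x=3 → posterior Gamma(37, 61/5)
obs 11: x=2 → posterior Gamma(39, 66/5)
obs 12: x=2 → posterior Gamma(41, 71/5)
obs 13: x=1 → posterior Gamma(42, 76/5)
obs 14: x=3 → posterior Gamma(45, 81/5)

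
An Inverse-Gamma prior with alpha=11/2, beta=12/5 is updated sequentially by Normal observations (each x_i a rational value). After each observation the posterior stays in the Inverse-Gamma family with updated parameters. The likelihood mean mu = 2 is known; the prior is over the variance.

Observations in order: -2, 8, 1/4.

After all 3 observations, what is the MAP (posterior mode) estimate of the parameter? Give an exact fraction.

4789/1280

obs 1: x=-2 → posterior Inverse-Gamma(6, 52/5)
obs 2: x=8 → posterior Inverse-Gamma(13/2, 142/5)
obs 3: x=1/4 → posterior Inverse-Gamma(7, 4789/160)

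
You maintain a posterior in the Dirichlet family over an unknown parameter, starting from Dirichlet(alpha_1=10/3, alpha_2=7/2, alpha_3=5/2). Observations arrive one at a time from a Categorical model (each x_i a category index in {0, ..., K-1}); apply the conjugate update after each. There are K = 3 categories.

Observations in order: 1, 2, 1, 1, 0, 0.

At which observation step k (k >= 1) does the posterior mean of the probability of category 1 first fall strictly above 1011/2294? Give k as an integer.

obs 1: x=1 → posterior Dirichlet(10/3, 9/2, 5/2)
obs 2: x=2 → posterior Dirichlet(10/3, 9/2, 7/2)
obs 3: x=1 → posterior Dirichlet(10/3, 11/2, 7/2)
obs 4: x=1 → posterior Dirichlet(10/3, 13/2, 7/2)
obs 5: x=0 → posterior Dirichlet(13/3, 13/2, 7/2)
obs 6: x=0 → posterior Dirichlet(16/3, 13/2, 7/2)

k = 3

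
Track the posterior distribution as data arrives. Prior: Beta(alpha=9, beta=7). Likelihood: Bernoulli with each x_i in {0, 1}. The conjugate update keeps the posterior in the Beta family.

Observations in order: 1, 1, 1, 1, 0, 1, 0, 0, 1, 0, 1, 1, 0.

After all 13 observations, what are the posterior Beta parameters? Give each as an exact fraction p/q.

alpha=17, beta=12

obs 1: x=1 → posterior Beta(10, 7)
obs 2: x=1 → posterior Beta(11, 7)
obs 3: x=1 → posterior Beta(12, 7)
obs 4: x=1 → posterior Beta(13, 7)
obs 5: x=0 → posterior Beta(13, 8)
obs 6: x=1 → posterior Beta(14, 8)
obs 7: x=0 → posterior Beta(14, 9)
obs 8: x=0 → posterior Beta(14, 10)
obs 9: x=1 → posterior Beta(15, 10)
obs 10: x=0 → posterior Beta(15, 11)
obs 11: x=1 → posterior Beta(16, 11)
obs 12: x=1 → posterior Beta(17, 11)
obs 13: x=0 → posterior Beta(17, 12)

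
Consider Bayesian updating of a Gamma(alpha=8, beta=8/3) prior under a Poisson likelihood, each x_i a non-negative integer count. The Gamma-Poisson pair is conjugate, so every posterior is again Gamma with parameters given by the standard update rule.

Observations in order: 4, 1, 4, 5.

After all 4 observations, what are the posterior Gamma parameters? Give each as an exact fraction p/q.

obs 1: x=4 → posterior Gamma(12, 11/3)
obs 2: x=1 → posterior Gamma(13, 14/3)
obs 3: x=4 → posterior Gamma(17, 17/3)
obs 4: x=5 → posterior Gamma(22, 20/3)

alpha=22, beta=20/3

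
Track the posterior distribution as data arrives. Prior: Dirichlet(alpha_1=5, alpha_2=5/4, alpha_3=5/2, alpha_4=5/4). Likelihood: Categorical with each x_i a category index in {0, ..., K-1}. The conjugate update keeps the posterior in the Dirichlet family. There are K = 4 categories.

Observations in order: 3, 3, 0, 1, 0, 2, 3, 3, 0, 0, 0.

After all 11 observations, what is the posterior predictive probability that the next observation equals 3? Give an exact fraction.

1/4

obs 1: x=3 → posterior Dirichlet(5, 5/4, 5/2, 9/4)
obs 2: x=3 → posterior Dirichlet(5, 5/4, 5/2, 13/4)
obs 3: x=0 → posterior Dirichlet(6, 5/4, 5/2, 13/4)
obs 4: x=1 → posterior Dirichlet(6, 9/4, 5/2, 13/4)
obs 5: x=0 → posterior Dirichlet(7, 9/4, 5/2, 13/4)
obs 6: x=2 → posterior Dirichlet(7, 9/4, 7/2, 13/4)
obs 7: x=3 → posterior Dirichlet(7, 9/4, 7/2, 17/4)
obs 8: x=3 → posterior Dirichlet(7, 9/4, 7/2, 21/4)
obs 9: x=0 → posterior Dirichlet(8, 9/4, 7/2, 21/4)
obs 10: x=0 → posterior Dirichlet(9, 9/4, 7/2, 21/4)
obs 11: x=0 → posterior Dirichlet(10, 9/4, 7/2, 21/4)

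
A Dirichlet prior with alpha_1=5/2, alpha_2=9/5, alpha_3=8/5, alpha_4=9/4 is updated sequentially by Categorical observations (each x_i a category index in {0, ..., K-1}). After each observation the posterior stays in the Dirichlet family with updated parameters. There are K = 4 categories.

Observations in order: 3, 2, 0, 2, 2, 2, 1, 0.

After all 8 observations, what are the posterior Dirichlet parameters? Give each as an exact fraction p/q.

alpha_1=9/2, alpha_2=14/5, alpha_3=28/5, alpha_4=13/4

obs 1: x=3 → posterior Dirichlet(5/2, 9/5, 8/5, 13/4)
obs 2: x=2 → posterior Dirichlet(5/2, 9/5, 13/5, 13/4)
obs 3: x=0 → posterior Dirichlet(7/2, 9/5, 13/5, 13/4)
obs 4: x=2 → posterior Dirichlet(7/2, 9/5, 18/5, 13/4)
obs 5: x=2 → posterior Dirichlet(7/2, 9/5, 23/5, 13/4)
obs 6: x=2 → posterior Dirichlet(7/2, 9/5, 28/5, 13/4)
obs 7: x=1 → posterior Dirichlet(7/2, 14/5, 28/5, 13/4)
obs 8: x=0 → posterior Dirichlet(9/2, 14/5, 28/5, 13/4)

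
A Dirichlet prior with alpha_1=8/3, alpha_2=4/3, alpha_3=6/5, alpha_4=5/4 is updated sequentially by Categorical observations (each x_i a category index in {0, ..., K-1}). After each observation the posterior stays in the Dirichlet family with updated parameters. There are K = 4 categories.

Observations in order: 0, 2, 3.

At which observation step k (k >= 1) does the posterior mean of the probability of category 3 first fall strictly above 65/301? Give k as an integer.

k = 3

obs 1: x=0 → posterior Dirichlet(11/3, 4/3, 6/5, 5/4)
obs 2: x=2 → posterior Dirichlet(11/3, 4/3, 11/5, 5/4)
obs 3: x=3 → posterior Dirichlet(11/3, 4/3, 11/5, 9/4)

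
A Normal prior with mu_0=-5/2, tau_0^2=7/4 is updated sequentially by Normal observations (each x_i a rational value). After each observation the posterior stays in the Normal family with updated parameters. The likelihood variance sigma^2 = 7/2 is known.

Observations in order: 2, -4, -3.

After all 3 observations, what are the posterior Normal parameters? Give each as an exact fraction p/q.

mu_0=-2, tau_0^2=7/10

obs 1: x=2 → posterior Normal(-1, 7/6)
obs 2: x=-4 → posterior Normal(-7/4, 7/8)
obs 3: x=-3 → posterior Normal(-2, 7/10)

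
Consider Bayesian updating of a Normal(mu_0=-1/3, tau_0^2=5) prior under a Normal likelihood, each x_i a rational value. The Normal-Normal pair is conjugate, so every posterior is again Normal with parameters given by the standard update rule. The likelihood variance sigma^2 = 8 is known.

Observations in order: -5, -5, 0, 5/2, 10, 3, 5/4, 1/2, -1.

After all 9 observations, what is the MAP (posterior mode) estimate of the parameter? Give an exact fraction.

obs 1: x=-5 → posterior Normal(-83/39, 40/13)
obs 2: x=-5 → posterior Normal(-79/27, 20/9)
obs 3: x=0 → posterior Normal(-158/69, 40/23)
obs 4: x=5/2 → posterior Normal(-241/168, 10/7)
obs 5: x=10 → posterior Normal(59/198, 40/33)
obs 6: x=3 → posterior Normal(149/228, 20/19)
obs 7: x=5/4 → posterior Normal(373/516, 40/43)
obs 8: x=1/2 → posterior Normal(403/576, 5/6)
obs 9: x=-1 → posterior Normal(343/636, 40/53)

343/636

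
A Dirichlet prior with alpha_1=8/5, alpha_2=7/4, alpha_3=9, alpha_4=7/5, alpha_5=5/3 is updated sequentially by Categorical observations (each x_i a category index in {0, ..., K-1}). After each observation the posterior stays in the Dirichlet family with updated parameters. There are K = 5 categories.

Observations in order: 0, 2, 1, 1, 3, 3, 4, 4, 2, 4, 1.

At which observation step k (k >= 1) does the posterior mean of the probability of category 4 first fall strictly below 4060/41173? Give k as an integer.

k = 2

obs 1: x=0 → posterior Dirichlet(13/5, 7/4, 9, 7/5, 5/3)
obs 2: x=2 → posterior Dirichlet(13/5, 7/4, 10, 7/5, 5/3)
obs 3: x=1 → posterior Dirichlet(13/5, 11/4, 10, 7/5, 5/3)
obs 4: x=1 → posterior Dirichlet(13/5, 15/4, 10, 7/5, 5/3)
obs 5: x=3 → posterior Dirichlet(13/5, 15/4, 10, 12/5, 5/3)
obs 6: x=3 → posterior Dirichlet(13/5, 15/4, 10, 17/5, 5/3)
obs 7: x=4 → posterior Dirichlet(13/5, 15/4, 10, 17/5, 8/3)
obs 8: x=4 → posterior Dirichlet(13/5, 15/4, 10, 17/5, 11/3)
obs 9: x=2 → posterior Dirichlet(13/5, 15/4, 11, 17/5, 11/3)
obs 10: x=4 → posterior Dirichlet(13/5, 15/4, 11, 17/5, 14/3)
obs 11: x=1 → posterior Dirichlet(13/5, 19/4, 11, 17/5, 14/3)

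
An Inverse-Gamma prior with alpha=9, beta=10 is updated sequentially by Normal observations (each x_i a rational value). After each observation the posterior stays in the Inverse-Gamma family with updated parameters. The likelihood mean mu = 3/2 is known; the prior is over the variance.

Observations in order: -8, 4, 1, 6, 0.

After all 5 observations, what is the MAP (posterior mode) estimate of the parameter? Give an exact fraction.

obs 1: x=-8 → posterior Inverse-Gamma(19/2, 441/8)
obs 2: x=4 → posterior Inverse-Gamma(10, 233/4)
obs 3: x=1 → posterior Inverse-Gamma(21/2, 467/8)
obs 4: x=6 → posterior Inverse-Gamma(11, 137/2)
obs 5: x=0 → posterior Inverse-Gamma(23/2, 557/8)

557/100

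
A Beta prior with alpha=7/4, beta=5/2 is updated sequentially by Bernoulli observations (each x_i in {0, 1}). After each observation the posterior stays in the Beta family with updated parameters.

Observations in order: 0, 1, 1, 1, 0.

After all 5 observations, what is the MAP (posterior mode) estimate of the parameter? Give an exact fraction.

obs 1: x=0 → posterior Beta(7/4, 7/2)
obs 2: x=1 → posterior Beta(11/4, 7/2)
obs 3: x=1 → posterior Beta(15/4, 7/2)
obs 4: x=1 → posterior Beta(19/4, 7/2)
obs 5: x=0 → posterior Beta(19/4, 9/2)

15/29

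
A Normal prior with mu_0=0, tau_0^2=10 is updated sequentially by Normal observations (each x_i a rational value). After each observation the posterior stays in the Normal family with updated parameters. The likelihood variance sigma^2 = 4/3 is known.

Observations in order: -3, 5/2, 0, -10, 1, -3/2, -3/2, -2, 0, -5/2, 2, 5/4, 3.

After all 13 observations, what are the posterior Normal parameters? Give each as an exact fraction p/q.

obs 1: x=-3 → posterior Normal(-45/17, 20/17)
obs 2: x=5/2 → posterior Normal(-15/64, 5/8)
obs 3: x=0 → posterior Normal(-15/94, 20/47)
obs 4: x=-10 → posterior Normal(-315/124, 10/31)
obs 5: x=1 → posterior Normal(-285/154, 20/77)
obs 6: x=-3/2 → posterior Normal(-165/92, 5/23)
obs 7: x=-3/2 → posterior Normal(-375/214, 20/107)
obs 8: x=-2 → posterior Normal(-435/244, 10/61)
obs 9: x=0 → posterior Normal(-435/274, 20/137)
obs 10: x=-5/2 → posterior Normal(-255/152, 5/38)
obs 11: x=2 → posterior Normal(-225/167, 20/167)
obs 12: x=5/4 → posterior Normal(-825/728, 10/91)
obs 13: x=3 → posterior Normal(-645/788, 20/197)

mu_0=-645/788, tau_0^2=20/197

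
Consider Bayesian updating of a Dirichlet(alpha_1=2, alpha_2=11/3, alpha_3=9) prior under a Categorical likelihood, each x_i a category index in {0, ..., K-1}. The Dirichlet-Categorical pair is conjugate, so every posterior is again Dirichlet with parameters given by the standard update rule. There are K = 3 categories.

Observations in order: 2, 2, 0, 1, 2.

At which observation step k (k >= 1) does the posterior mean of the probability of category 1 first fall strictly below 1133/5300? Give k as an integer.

k = 3

obs 1: x=2 → posterior Dirichlet(2, 11/3, 10)
obs 2: x=2 → posterior Dirichlet(2, 11/3, 11)
obs 3: x=0 → posterior Dirichlet(3, 11/3, 11)
obs 4: x=1 → posterior Dirichlet(3, 14/3, 11)
obs 5: x=2 → posterior Dirichlet(3, 14/3, 12)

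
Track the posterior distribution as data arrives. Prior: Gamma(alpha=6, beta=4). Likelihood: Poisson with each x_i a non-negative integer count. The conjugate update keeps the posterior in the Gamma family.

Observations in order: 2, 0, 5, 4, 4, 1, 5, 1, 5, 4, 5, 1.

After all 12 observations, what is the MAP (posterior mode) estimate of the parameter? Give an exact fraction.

obs 1: x=2 → posterior Gamma(8, 5)
obs 2: x=0 → posterior Gamma(8, 6)
obs 3: x=5 → posterior Gamma(13, 7)
obs 4: x=4 → posterior Gamma(17, 8)
obs 5: x=4 → posterior Gamma(21, 9)
obs 6: x=1 → posterior Gamma(22, 10)
obs 7: x=5 → posterior Gamma(27, 11)
obs 8: x=1 → posterior Gamma(28, 12)
obs 9: x=5 → posterior Gamma(33, 13)
obs 10: x=4 → posterior Gamma(37, 14)
obs 11: x=5 → posterior Gamma(42, 15)
obs 12: x=1 → posterior Gamma(43, 16)

21/8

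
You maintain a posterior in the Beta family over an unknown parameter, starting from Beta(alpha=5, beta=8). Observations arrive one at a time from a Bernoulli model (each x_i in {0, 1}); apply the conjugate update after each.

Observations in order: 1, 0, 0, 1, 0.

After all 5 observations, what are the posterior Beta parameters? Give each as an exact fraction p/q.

obs 1: x=1 → posterior Beta(6, 8)
obs 2: x=0 → posterior Beta(6, 9)
obs 3: x=0 → posterior Beta(6, 10)
obs 4: x=1 → posterior Beta(7, 10)
obs 5: x=0 → posterior Beta(7, 11)

alpha=7, beta=11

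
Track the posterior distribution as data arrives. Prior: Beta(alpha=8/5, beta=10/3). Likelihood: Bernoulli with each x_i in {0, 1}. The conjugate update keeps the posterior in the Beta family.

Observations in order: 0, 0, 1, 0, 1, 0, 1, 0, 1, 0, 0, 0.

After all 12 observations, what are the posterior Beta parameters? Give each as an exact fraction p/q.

alpha=28/5, beta=34/3

obs 1: x=0 → posterior Beta(8/5, 13/3)
obs 2: x=0 → posterior Beta(8/5, 16/3)
obs 3: x=1 → posterior Beta(13/5, 16/3)
obs 4: x=0 → posterior Beta(13/5, 19/3)
obs 5: x=1 → posterior Beta(18/5, 19/3)
obs 6: x=0 → posterior Beta(18/5, 22/3)
obs 7: x=1 → posterior Beta(23/5, 22/3)
obs 8: x=0 → posterior Beta(23/5, 25/3)
obs 9: x=1 → posterior Beta(28/5, 25/3)
obs 10: x=0 → posterior Beta(28/5, 28/3)
obs 11: x=0 → posterior Beta(28/5, 31/3)
obs 12: x=0 → posterior Beta(28/5, 34/3)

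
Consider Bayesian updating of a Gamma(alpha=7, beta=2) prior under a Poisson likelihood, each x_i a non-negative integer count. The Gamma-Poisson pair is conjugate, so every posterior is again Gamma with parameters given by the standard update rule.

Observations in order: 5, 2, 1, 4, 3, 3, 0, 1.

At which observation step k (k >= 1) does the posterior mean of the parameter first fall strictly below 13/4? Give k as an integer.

obs 1: x=5 → posterior Gamma(12, 3)
obs 2: x=2 → posterior Gamma(14, 4)
obs 3: x=1 → posterior Gamma(15, 5)
obs 4: x=4 → posterior Gamma(19, 6)
obs 5: x=3 → posterior Gamma(22, 7)
obs 6: x=3 → posterior Gamma(25, 8)
obs 7: x=0 → posterior Gamma(25, 9)
obs 8: x=1 → posterior Gamma(26, 10)

k = 3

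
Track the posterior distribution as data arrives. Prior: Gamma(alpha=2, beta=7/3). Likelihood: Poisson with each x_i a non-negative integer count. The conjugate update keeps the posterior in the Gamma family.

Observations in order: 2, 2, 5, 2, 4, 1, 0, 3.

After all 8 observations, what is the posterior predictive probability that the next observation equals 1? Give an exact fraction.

obs 1: x=2 → posterior Gamma(4, 10/3)
obs 2: x=2 → posterior Gamma(6, 13/3)
obs 3: x=5 → posterior Gamma(11, 16/3)
obs 4: x=2 → posterior Gamma(13, 19/3)
obs 5: x=4 → posterior Gamma(17, 22/3)
obs 6: x=1 → posterior Gamma(18, 25/3)
obs 7: x=0 → posterior Gamma(18, 28/3)
obs 8: x=3 → posterior Gamma(21, 31/3)

1312006902783667696816586500926753/4926473771244159066068747032723456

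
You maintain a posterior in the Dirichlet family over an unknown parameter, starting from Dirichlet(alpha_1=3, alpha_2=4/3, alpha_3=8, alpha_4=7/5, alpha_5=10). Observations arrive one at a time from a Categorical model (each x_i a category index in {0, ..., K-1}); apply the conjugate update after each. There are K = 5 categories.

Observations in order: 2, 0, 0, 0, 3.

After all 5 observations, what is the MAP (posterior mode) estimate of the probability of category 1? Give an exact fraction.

5/356

obs 1: x=2 → posterior Dirichlet(3, 4/3, 9, 7/5, 10)
obs 2: x=0 → posterior Dirichlet(4, 4/3, 9, 7/5, 10)
obs 3: x=0 → posterior Dirichlet(5, 4/3, 9, 7/5, 10)
obs 4: x=0 → posterior Dirichlet(6, 4/3, 9, 7/5, 10)
obs 5: x=3 → posterior Dirichlet(6, 4/3, 9, 12/5, 10)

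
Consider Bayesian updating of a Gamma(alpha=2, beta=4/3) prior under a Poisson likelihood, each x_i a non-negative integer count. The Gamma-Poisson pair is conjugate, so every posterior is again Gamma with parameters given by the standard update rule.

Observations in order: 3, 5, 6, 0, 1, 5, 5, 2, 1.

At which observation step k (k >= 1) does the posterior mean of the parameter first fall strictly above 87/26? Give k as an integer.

obs 1: x=3 → posterior Gamma(5, 7/3)
obs 2: x=5 → posterior Gamma(10, 10/3)
obs 3: x=6 → posterior Gamma(16, 13/3)
obs 4: x=0 → posterior Gamma(16, 16/3)
obs 5: x=1 → posterior Gamma(17, 19/3)
obs 6: x=5 → posterior Gamma(22, 22/3)
obs 7: x=5 → posterior Gamma(27, 25/3)
obs 8: x=2 → posterior Gamma(29, 28/3)
obs 9: x=1 → posterior Gamma(30, 31/3)

k = 3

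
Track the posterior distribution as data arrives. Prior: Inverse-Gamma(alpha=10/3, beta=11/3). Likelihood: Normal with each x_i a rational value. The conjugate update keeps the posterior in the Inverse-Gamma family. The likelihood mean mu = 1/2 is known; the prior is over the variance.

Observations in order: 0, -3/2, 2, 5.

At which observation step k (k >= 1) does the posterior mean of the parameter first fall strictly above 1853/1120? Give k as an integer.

k = 2

obs 1: x=0 → posterior Inverse-Gamma(23/6, 91/24)
obs 2: x=-3/2 → posterior Inverse-Gamma(13/3, 139/24)
obs 3: x=2 → posterior Inverse-Gamma(29/6, 83/12)
obs 4: x=5 → posterior Inverse-Gamma(16/3, 409/24)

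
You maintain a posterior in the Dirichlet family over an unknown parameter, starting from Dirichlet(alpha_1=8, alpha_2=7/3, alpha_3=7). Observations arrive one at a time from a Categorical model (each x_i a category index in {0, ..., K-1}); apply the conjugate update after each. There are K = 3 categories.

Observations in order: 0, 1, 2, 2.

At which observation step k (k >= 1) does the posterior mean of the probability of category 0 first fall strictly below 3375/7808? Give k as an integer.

obs 1: x=0 → posterior Dirichlet(9, 7/3, 7)
obs 2: x=1 → posterior Dirichlet(9, 10/3, 7)
obs 3: x=2 → posterior Dirichlet(9, 10/3, 8)
obs 4: x=2 → posterior Dirichlet(9, 10/3, 9)

k = 4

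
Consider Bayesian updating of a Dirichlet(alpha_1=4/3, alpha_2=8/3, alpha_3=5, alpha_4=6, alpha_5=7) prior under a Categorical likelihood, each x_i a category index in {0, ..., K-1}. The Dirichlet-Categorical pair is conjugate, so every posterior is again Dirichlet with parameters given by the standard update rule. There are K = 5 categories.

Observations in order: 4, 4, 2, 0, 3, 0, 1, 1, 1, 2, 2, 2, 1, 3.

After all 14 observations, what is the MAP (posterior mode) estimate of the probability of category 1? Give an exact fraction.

17/93

obs 1: x=4 → posterior Dirichlet(4/3, 8/3, 5, 6, 8)
obs 2: x=4 → posterior Dirichlet(4/3, 8/3, 5, 6, 9)
obs 3: x=2 → posterior Dirichlet(4/3, 8/3, 6, 6, 9)
obs 4: x=0 → posterior Dirichlet(7/3, 8/3, 6, 6, 9)
obs 5: x=3 → posterior Dirichlet(7/3, 8/3, 6, 7, 9)
obs 6: x=0 → posterior Dirichlet(10/3, 8/3, 6, 7, 9)
obs 7: x=1 → posterior Dirichlet(10/3, 11/3, 6, 7, 9)
obs 8: x=1 → posterior Dirichlet(10/3, 14/3, 6, 7, 9)
obs 9: x=1 → posterior Dirichlet(10/3, 17/3, 6, 7, 9)
obs 10: x=2 → posterior Dirichlet(10/3, 17/3, 7, 7, 9)
obs 11: x=2 → posterior Dirichlet(10/3, 17/3, 8, 7, 9)
obs 12: x=2 → posterior Dirichlet(10/3, 17/3, 9, 7, 9)
obs 13: x=1 → posterior Dirichlet(10/3, 20/3, 9, 7, 9)
obs 14: x=3 → posterior Dirichlet(10/3, 20/3, 9, 8, 9)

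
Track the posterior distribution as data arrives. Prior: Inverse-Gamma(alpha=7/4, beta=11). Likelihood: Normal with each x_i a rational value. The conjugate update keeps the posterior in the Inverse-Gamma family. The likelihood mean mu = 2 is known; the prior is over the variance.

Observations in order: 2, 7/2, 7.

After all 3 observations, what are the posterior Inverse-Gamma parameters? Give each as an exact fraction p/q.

alpha=13/4, beta=197/8

obs 1: x=2 → posterior Inverse-Gamma(9/4, 11)
obs 2: x=7/2 → posterior Inverse-Gamma(11/4, 97/8)
obs 3: x=7 → posterior Inverse-Gamma(13/4, 197/8)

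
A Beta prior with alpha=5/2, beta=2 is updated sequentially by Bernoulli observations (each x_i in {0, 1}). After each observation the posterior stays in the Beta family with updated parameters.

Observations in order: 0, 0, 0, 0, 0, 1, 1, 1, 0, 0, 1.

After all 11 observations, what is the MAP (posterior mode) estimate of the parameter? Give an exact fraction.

11/27

obs 1: x=0 → posterior Beta(5/2, 3)
obs 2: x=0 → posterior Beta(5/2, 4)
obs 3: x=0 → posterior Beta(5/2, 5)
obs 4: x=0 → posterior Beta(5/2, 6)
obs 5: x=0 → posterior Beta(5/2, 7)
obs 6: x=1 → posterior Beta(7/2, 7)
obs 7: x=1 → posterior Beta(9/2, 7)
obs 8: x=1 → posterior Beta(11/2, 7)
obs 9: x=0 → posterior Beta(11/2, 8)
obs 10: x=0 → posterior Beta(11/2, 9)
obs 11: x=1 → posterior Beta(13/2, 9)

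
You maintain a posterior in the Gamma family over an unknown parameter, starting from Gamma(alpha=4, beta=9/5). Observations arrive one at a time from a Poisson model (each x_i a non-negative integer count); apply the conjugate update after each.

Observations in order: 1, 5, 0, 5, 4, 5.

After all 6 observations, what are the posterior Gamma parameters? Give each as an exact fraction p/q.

alpha=24, beta=39/5

obs 1: x=1 → posterior Gamma(5, 14/5)
obs 2: x=5 → posterior Gamma(10, 19/5)
obs 3: x=0 → posterior Gamma(10, 24/5)
obs 4: x=5 → posterior Gamma(15, 29/5)
obs 5: x=4 → posterior Gamma(19, 34/5)
obs 6: x=5 → posterior Gamma(24, 39/5)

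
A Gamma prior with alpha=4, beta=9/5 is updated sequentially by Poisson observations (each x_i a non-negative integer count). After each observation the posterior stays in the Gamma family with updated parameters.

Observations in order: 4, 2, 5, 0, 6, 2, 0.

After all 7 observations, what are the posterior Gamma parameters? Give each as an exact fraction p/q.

obs 1: x=4 → posterior Gamma(8, 14/5)
obs 2: x=2 → posterior Gamma(10, 19/5)
obs 3: x=5 → posterior Gamma(15, 24/5)
obs 4: x=0 → posterior Gamma(15, 29/5)
obs 5: x=6 → posterior Gamma(21, 34/5)
obs 6: x=2 → posterior Gamma(23, 39/5)
obs 7: x=0 → posterior Gamma(23, 44/5)

alpha=23, beta=44/5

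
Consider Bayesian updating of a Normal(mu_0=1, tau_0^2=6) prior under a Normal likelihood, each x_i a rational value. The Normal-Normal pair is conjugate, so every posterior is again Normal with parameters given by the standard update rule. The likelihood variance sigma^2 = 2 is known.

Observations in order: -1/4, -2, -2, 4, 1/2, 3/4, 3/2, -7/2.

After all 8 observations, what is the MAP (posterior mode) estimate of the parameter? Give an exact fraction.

-2/25

obs 1: x=-1/4 → posterior Normal(1/16, 3/2)
obs 2: x=-2 → posterior Normal(-23/28, 6/7)
obs 3: x=-2 → posterior Normal(-47/40, 3/5)
obs 4: x=4 → posterior Normal(1/52, 6/13)
obs 5: x=1/2 → posterior Normal(7/64, 3/8)
obs 6: x=3/4 → posterior Normal(4/19, 6/19)
obs 7: x=3/2 → posterior Normal(17/44, 3/11)
obs 8: x=-7/2 → posterior Normal(-2/25, 6/25)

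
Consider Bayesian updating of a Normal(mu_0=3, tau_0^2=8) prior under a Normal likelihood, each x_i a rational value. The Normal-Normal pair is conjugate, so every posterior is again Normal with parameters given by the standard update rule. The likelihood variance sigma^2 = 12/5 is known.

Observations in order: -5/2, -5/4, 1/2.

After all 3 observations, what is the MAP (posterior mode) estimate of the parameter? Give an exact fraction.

obs 1: x=-5/2 → posterior Normal(-16/13, 24/13)
obs 2: x=-5/4 → posterior Normal(-57/46, 24/23)
obs 3: x=1/2 → posterior Normal(-47/66, 8/11)

-47/66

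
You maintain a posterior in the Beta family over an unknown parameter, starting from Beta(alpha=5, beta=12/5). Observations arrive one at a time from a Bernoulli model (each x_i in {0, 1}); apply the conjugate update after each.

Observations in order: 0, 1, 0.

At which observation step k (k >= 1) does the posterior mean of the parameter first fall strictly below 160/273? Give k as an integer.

k = 3

obs 1: x=0 → posterior Beta(5, 17/5)
obs 2: x=1 → posterior Beta(6, 17/5)
obs 3: x=0 → posterior Beta(6, 22/5)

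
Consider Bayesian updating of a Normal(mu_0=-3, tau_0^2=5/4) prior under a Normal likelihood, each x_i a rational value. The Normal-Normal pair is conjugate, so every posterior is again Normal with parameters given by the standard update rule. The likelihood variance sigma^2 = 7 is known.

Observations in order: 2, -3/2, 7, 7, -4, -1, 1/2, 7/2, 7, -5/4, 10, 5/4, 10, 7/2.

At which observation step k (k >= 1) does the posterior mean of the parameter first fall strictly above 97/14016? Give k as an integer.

k = 9

obs 1: x=2 → posterior Normal(-74/33, 35/33)
obs 2: x=-3/2 → posterior Normal(-163/76, 35/38)
obs 3: x=7 → posterior Normal(-93/86, 35/43)
obs 4: x=7 → posterior Normal(-23/96, 35/48)
obs 5: x=-4 → posterior Normal(-63/106, 35/53)
obs 6: x=-1 → posterior Normal(-73/116, 35/58)
obs 7: x=1/2 → posterior Normal(-34/63, 5/9)
obs 8: x=7/2 → posterior Normal(-33/136, 35/68)
obs 9: x=7 → posterior Normal(37/146, 35/73)
obs 10: x=-5/4 → posterior Normal(49/312, 35/78)
obs 11: x=10 → posterior Normal(3/4, 35/83)
obs 12: x=5/4 → posterior Normal(137/176, 35/88)
obs 13: x=10 → posterior Normal(79/62, 35/93)
obs 14: x=7/2 → posterior Normal(68/49, 5/14)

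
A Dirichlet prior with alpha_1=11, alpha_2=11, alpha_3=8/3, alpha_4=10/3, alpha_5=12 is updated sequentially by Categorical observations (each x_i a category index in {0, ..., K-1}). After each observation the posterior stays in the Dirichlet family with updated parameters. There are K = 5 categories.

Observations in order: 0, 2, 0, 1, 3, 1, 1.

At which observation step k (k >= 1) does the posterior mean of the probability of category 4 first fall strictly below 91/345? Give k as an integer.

k = 6

obs 1: x=0 → posterior Dirichlet(12, 11, 8/3, 10/3, 12)
obs 2: x=2 → posterior Dirichlet(12, 11, 11/3, 10/3, 12)
obs 3: x=0 → posterior Dirichlet(13, 11, 11/3, 10/3, 12)
obs 4: x=1 → posterior Dirichlet(13, 12, 11/3, 10/3, 12)
obs 5: x=3 → posterior Dirichlet(13, 12, 11/3, 13/3, 12)
obs 6: x=1 → posterior Dirichlet(13, 13, 11/3, 13/3, 12)
obs 7: x=1 → posterior Dirichlet(13, 14, 11/3, 13/3, 12)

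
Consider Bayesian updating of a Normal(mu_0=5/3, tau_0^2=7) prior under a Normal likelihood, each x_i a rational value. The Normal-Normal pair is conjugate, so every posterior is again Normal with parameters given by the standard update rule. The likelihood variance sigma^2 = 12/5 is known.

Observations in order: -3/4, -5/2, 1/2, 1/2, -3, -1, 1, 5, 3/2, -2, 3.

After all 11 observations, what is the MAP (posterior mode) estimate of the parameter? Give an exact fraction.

395/1588

obs 1: x=-3/4 → posterior Normal(-25/188, 84/47)
obs 2: x=-5/2 → posterior Normal(-375/328, 42/41)
obs 3: x=1/2 → posterior Normal(-305/468, 28/39)
obs 4: x=1/2 → posterior Normal(-235/608, 21/38)
obs 5: x=-3 → posterior Normal(-655/748, 84/187)
obs 6: x=-1 → posterior Normal(-265/296, 14/37)
obs 7: x=1 → posterior Normal(-655/1028, 84/257)
obs 8: x=5 → posterior Normal(45/1168, 21/73)
obs 9: x=3/2 → posterior Normal(85/436, 28/109)
obs 10: x=-2 → posterior Normal(-25/1448, 42/181)
obs 11: x=3 → posterior Normal(395/1588, 84/397)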